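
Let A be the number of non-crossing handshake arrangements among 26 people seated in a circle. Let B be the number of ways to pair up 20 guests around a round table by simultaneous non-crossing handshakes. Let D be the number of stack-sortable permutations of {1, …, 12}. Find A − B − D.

518092

With 26 = 2·13 people, non-crossing handshake pairings are non-crossing perfect matchings on a circle, counted by C_13. So A = C_13 = 742900.
Non-crossing handshake pairings of 2n people are counted by C_n; 20 people gives n = 10. So B = C_10 = 16796.
Stack-sortable permutations are exactly the 231-avoiding ones, counted by C_n; here n = 12. So D = C_12 = 208012.
A − B − D = 742900 − 16796 − 208012 = 518092.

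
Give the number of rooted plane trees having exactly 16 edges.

35357670

Rooted ordered trees with n edges are counted by C_n; here n = 16.
C_16 = 35357670.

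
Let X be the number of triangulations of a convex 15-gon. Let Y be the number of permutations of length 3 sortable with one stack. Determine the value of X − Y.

Triangulations of a convex m-gon are counted by C_{m−2}; with m = 15 this is C_13. So X = C_13 = 742900.
Stack-sortable permutations are exactly the 231-avoiding ones, counted by C_n; here n = 3. So Y = C_3 = 5.
X − Y = 742900 − 5 = 742895.

742895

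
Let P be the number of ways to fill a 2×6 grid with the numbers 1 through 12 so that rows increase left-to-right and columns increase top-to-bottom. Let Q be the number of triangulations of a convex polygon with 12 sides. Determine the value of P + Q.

16928

Standard Young tableaux of shape 2×n are counted by C_n; here n = 6. So P = C_6 = 132.
Triangulations of a convex m-gon are counted by C_{m−2}; with m = 12 this is C_10. So Q = C_10 = 16796.
P + Q = 132 + 16796 = 16928.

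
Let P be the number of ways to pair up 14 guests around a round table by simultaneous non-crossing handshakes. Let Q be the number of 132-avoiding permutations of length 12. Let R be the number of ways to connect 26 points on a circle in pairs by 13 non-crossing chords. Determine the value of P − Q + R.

Non-crossing handshake pairings of 2n people are counted by C_n; 14 people gives n = 7. So P = C_7 = 429.
For any fixed pattern of length 3, the pattern-avoiding permutations of [12] number C_12. So Q = C_12 = 208012.
Non-crossing perfect matchings of 2n points on a circle are counted by C_n; with 26 points, n = 13. So R = C_13 = 742900.
P − Q + R = 429 − 208012 + 742900 = 535317.

535317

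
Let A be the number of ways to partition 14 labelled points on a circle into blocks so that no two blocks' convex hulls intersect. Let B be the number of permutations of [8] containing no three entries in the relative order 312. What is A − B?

2673010

Non-crossing partitions of an n-element set are counted by C_n; here n = 14. So A = C_14 = 2674440.
Permutations of [n] avoiding any single length-3 pattern are counted by C_n; here n = 8. So B = C_8 = 1430.
A − B = 2674440 − 1430 = 2673010.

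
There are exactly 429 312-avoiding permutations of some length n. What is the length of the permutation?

Permutations of [n] avoiding a fixed length-3 pattern are counted by C_n. The Catalan number equal to 429 is C_7.

7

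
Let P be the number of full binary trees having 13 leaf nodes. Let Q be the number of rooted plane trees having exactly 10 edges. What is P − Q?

191216

Full binary trees with 13 leaves have 13−1 = 12 internal nodes, so there are C_12 of them. So P = C_12 = 208012.
A rooted plane tree with 10 edges has 11 nodes, and the count is C_10. So Q = C_10 = 16796.
P − Q = 208012 − 16796 = 191216.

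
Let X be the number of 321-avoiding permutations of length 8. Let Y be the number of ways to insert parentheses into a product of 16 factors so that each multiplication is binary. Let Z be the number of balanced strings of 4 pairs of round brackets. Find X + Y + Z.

9696289

Permutations of [n] avoiding any single length-3 pattern are counted by C_n; here n = 8. So X = C_8 = 1430.
Parenthesizations of m factors correspond to full binary trees with m leaves, counted by C_{m−1}; m = 16 gives C_15. So Y = C_15 = 9694845.
With 4 pairs the number of balanced bracket strings is the Catalan number C_4. So Z = C_4 = 14.
X + Y + Z = 1430 + 9694845 + 14 = 9696289.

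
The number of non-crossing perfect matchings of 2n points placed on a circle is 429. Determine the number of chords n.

Non-crossing pairings of 2n points on a circle are counted by C_n; 429 = C_7.

7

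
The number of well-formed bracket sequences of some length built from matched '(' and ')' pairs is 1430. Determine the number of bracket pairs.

Balanced strings of n bracket-pairs are counted by C_n. The Catalan number equal to 1430 is C_8.

8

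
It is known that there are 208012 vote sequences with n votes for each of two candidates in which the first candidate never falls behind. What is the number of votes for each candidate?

12

Such ballot sequences with n votes each are counted by C_n; 208012 = C_12.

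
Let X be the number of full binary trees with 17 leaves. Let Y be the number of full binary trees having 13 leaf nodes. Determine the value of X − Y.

35149658

A full binary tree with L leaves has L−1 internal nodes and is counted by C_{L−1}; L = 17 gives C_16. So X = C_16 = 35357670.
Full binary trees with 13 leaves have 13−1 = 12 internal nodes, so there are C_12 of them. So Y = C_12 = 208012.
X − Y = 35357670 − 208012 = 35149658.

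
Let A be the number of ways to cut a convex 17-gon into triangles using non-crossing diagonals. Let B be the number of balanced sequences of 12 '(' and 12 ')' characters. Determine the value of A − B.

9486833

The number of triangulations of a 17-gon is the Catalan number C_15 (index = sides − 2). So A = C_15 = 9694845.
A balanced arrangement of 12 bracket pairs is a Dyck word of semilength 12, so the count is C_12. So B = C_12 = 208012.
A − B = 9694845 − 208012 = 9486833.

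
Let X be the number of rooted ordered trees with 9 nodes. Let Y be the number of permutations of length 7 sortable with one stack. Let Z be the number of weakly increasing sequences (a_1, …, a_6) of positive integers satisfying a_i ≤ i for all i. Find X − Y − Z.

869

A rooted plane tree on 9 nodes has 8 edges, and such trees are counted by C_8. So X = C_8 = 1430.
By Knuth's characterisation, the stack-sortable permutations of length 7 are the 231-avoiders, numbering C_7. So Y = C_7 = 429.
Such sub-staircase sequences of length n are counted by C_n; here n = 6. So Z = C_6 = 132.
X − Y − Z = 1430 − 429 − 132 = 869.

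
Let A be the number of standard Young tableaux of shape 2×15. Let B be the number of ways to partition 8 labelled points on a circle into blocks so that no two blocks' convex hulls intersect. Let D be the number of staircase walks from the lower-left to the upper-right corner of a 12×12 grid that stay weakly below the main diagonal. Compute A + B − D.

9488263

By the hook-length formula (or a Dyck-path bijection), SYT of shape 2×15 number C_15. So A = C_15 = 9694845.
The non-crossing partitions of [8] form a lattice of size C_8. So B = C_8 = 1430.
Sub-diagonal monotone paths from (0,0) to (12,12) biject with Dyck paths of semilength 12, giving C_12. So D = C_12 = 208012.
A + B − D = 9694845 + 1430 − 208012 = 9488263.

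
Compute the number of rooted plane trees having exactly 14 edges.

2674440

A rooted plane tree with 14 edges has 15 nodes, and the count is C_14.
C_14 = 2674440.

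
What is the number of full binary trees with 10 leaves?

Full binary trees with 10 leaves have 10−1 = 9 internal nodes, so there are C_9 of them.
C_9 = C(18,9)/10 = 48620/10 = 4862.

4862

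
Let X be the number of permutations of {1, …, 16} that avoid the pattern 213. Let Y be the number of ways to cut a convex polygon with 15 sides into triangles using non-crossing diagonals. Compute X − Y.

34614770

For any fixed pattern of length 3, the pattern-avoiding permutations of [16] number C_16. So X = C_16 = 35357670.
The number of triangulations of a 15-gon is the Catalan number C_13 (index = sides − 2). So Y = C_13 = 742900.
X − Y = 35357670 − 742900 = 34614770.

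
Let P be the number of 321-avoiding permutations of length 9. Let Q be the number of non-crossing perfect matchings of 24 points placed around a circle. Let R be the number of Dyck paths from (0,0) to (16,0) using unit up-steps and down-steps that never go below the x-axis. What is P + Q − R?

211444

Permutations of [n] avoiding any single length-3 pattern are counted by C_n; here n = 9. So P = C_9 = 4862.
Non-crossing perfect matchings of 2n points on a circle are counted by C_n; with 24 points, n = 12. So Q = C_12 = 208012.
Paths of 8 up- and 8 down-steps that never dip below the axis are Dyck paths; their count is C_8. So R = C_8 = 1430.
P + Q − R = 4862 + 208012 − 1430 = 211444.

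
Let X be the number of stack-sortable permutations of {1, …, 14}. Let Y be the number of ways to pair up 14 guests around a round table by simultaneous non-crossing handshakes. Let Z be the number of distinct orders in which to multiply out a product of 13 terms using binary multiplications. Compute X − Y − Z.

2465999

Stack-sortable permutations are exactly the 231-avoiding ones, counted by C_n; here n = 14. So X = C_14 = 2674440.
Non-crossing handshake pairings of 2n people are counted by C_n; 14 people gives n = 7. So Y = C_7 = 429.
Bracketing 13 factors into binary products is counted by C_{13−1} = C_12. So Z = C_12 = 208012.
X − Y − Z = 2674440 − 429 − 208012 = 2465999.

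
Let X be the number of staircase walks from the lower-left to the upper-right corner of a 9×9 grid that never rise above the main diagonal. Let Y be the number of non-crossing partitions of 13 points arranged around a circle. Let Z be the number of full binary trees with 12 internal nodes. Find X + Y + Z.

Monotone paths in an n×n grid that stay weakly below the diagonal are counted by C_n; here n = 9. So X = C_9 = 4862.
Non-crossing partitions of an n-element set are counted by C_n; here n = 13. So Y = C_13 = 742900.
Full binary trees with n internal nodes are counted by C_n; here n = 12. So Z = C_12 = 208012.
X + Y + Z = 4862 + 742900 + 208012 = 955774.

955774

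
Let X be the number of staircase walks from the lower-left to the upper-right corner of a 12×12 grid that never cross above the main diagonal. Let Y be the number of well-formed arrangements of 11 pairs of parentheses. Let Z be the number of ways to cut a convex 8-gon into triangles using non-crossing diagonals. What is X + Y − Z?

Sub-diagonal monotone paths from (0,0) to (12,12) biject with Dyck paths of semilength 12, giving C_12. So X = C_12 = 208012.
With 11 pairs the number of balanced bracket strings is the Catalan number C_11. So Y = C_11 = 58786.
Triangulations of a convex m-gon are counted by C_{m−2}; with m = 8 this is C_6. So Z = C_6 = 132.
X + Y − Z = 208012 + 58786 − 132 = 266666.

266666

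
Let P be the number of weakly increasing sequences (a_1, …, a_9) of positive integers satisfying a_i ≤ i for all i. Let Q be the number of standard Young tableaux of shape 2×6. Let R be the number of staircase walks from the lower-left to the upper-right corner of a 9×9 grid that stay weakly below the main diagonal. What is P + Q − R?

Weakly increasing sequences with a_i ≤ i biject with Dyck paths of semilength 9, so there are C_9. So P = C_9 = 4862.
Standard Young tableaux of shape 2×n are counted by C_n; here n = 6. So Q = C_6 = 132.
Sub-diagonal monotone paths from (0,0) to (9,9) biject with Dyck paths of semilength 9, giving C_9. So R = C_9 = 4862.
P + Q − R = 4862 + 132 − 4862 = 132.

132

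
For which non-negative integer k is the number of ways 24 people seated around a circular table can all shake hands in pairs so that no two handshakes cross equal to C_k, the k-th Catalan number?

12

With 24 = 2·12 people, non-crossing handshake pairings are non-crossing perfect matchings on a circle, counted by C_12.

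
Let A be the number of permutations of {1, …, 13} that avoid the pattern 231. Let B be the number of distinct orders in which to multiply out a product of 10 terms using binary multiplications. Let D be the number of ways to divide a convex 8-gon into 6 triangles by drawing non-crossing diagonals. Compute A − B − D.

For any fixed pattern of length 3, the pattern-avoiding permutations of [13] number C_13. So A = C_13 = 742900.
Parenthesizations of m factors correspond to full binary trees with m leaves, counted by C_{m−1}; m = 10 gives C_9. So B = C_9 = 4862.
A convex 8-gon is triangulated into 6 triangles, and the number of such triangulations is the Catalan number C_{8−2} = C_6. So D = C_6 = 132.
A − B − D = 742900 − 4862 − 132 = 737906.

737906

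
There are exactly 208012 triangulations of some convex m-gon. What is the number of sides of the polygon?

14

Triangulations of a convex m-gon are counted by C_{m−2}; 208012 = C_12.
So m − 2 = 12, giving m = 14 sides.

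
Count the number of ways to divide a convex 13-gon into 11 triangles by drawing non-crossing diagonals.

58786

A convex 13-gon is triangulated into 11 triangles, and the number of such triangulations is the Catalan number C_{13−2} = C_11.
C_11 = 58786.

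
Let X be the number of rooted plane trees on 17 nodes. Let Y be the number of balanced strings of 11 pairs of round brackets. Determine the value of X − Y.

35298884

Rooted ordered (plane) trees on m nodes have m−1 edges and are counted by C_{m−1}; m = 17 gives C_16. So X = C_16 = 35357670.
With 11 pairs the number of balanced bracket strings is the Catalan number C_11. So Y = C_11 = 58786.
X − Y = 35357670 − 58786 = 35298884.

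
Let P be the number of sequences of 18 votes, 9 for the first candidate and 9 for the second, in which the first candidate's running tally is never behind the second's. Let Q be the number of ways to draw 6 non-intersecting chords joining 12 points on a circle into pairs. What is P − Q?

Reading a vote for the leader as '(' and for the other as ')' turns such a sequence into a balanced string of 9 pairs, so the count is C_9. So P = C_9 = 4862.
Non-crossing perfect matchings of 2n points on a circle are counted by C_n; with 12 points, n = 6. So Q = C_6 = 132.
P − Q = 4862 − 132 = 4730.

4730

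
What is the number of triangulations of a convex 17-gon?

9694845

The number of triangulations of a 17-gon is the Catalan number C_15 (index = sides − 2).
C_15 = C_14 · 2(2·14+1)/(14+2) = 2674440 · 58/16 = 9694845.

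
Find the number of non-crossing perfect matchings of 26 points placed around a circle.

Non-crossing perfect matchings of 2n points on a circle are counted by C_n; with 26 points, n = 13.
C_13 = C(26,13)/14 = 10400600/14 = 742900.

742900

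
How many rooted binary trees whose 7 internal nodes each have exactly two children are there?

Full binary trees with n internal nodes are counted by C_n; here n = 7.
C_7 = 429.

429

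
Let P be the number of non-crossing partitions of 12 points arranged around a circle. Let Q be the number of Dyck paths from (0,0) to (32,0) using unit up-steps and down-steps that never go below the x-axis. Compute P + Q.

The non-crossing partitions of [12] form a lattice of size C_12. So P = C_12 = 208012.
Dyck paths of semilength n (length 2n) are counted by C_n; here n = 16. So Q = C_16 = 35357670.
P + Q = 208012 + 35357670 = 35565682.

35565682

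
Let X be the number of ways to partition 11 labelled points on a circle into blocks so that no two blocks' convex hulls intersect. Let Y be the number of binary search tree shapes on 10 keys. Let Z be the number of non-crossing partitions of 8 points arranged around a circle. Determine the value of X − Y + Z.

43420

The non-crossing partitions of [11] form a lattice of size C_11. So X = C_11 = 58786.
Rooted binary trees with 10 nodes (each child slot possibly empty) number C_10. So Y = C_10 = 16796.
The non-crossing partitions of [8] form a lattice of size C_8. So Z = C_8 = 1430.
X − Y + Z = 58786 − 16796 + 1430 = 43420.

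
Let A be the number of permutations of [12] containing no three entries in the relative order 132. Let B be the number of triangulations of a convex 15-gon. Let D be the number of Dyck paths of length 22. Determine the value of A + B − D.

For any fixed pattern of length 3, the pattern-avoiding permutations of [12] number C_12. So A = C_12 = 208012.
The number of triangulations of a 15-gon is the Catalan number C_13 (index = sides − 2). So B = C_13 = 742900.
A Dyck path with 11 up-steps and 11 down-steps has semilength 11, so there are C_11 of them. So D = C_11 = 58786.
A + B − D = 208012 + 742900 − 58786 = 892126.

892126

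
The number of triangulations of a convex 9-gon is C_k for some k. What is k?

Triangulations of a convex m-gon are counted by C_{m−2}; with m = 9 this is C_7.

7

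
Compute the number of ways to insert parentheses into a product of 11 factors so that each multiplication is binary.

Ways to associate a product of 11 factors correspond to binary trees on 11 leaves, so the count is C_10.
C_10 = C_9 · 2(2·9+1)/(9+2) = 4862 · 38/11 = 16796.

16796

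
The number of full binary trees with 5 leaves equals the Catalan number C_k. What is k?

4

A full binary tree with L leaves has L−1 internal nodes and is counted by C_{L−1}; L = 5 gives C_4.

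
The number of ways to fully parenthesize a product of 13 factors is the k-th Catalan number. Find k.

12

Parenthesizations of m factors correspond to full binary trees with m leaves, counted by C_{m−1}; m = 13 gives C_12.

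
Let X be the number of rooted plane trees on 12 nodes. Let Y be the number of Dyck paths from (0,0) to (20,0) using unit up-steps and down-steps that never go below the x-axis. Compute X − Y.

Rooted ordered (plane) trees on m nodes have m−1 edges and are counted by C_{m−1}; m = 12 gives C_11. So X = C_11 = 58786.
Paths of 10 up- and 10 down-steps that never dip below the axis are Dyck paths; their count is C_10. So Y = C_10 = 16796.
X − Y = 58786 − 16796 = 41990.

41990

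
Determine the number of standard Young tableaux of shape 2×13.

742900

Standard Young tableaux of shape 2×n are counted by C_n; here n = 13.
C_13 = C_12 · 2(2·12+1)/(12+2) = 208012 · 50/14 = 742900.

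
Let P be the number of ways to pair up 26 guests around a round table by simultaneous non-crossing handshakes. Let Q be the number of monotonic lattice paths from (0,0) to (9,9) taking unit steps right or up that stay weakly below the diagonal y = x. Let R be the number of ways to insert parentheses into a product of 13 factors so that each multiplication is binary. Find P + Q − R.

Non-crossing handshake pairings of 2n people are counted by C_n; 26 people gives n = 13. So P = C_13 = 742900.
Sub-diagonal monotone paths from (0,0) to (9,9) biject with Dyck paths of semilength 9, giving C_9. So Q = C_9 = 4862.
Parenthesizations of m factors correspond to full binary trees with m leaves, counted by C_{m−1}; m = 13 gives C_12. So R = C_12 = 208012.
P + Q − R = 742900 + 4862 − 208012 = 539750.

539750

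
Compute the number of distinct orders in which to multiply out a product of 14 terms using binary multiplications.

742900

Parenthesizations of m factors correspond to full binary trees with m leaves, counted by C_{m−1}; m = 14 gives C_13.
C_13 = C(26,13)/14 = 10400600/14 = 742900.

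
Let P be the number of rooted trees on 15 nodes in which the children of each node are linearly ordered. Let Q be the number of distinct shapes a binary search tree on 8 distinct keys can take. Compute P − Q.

A rooted plane tree on 15 nodes has 14 edges, and such trees are counted by C_14. So P = C_14 = 2674440.
Rooted binary trees with 8 nodes (each child slot possibly empty) number C_8. So Q = C_8 = 1430.
P − Q = 2674440 − 1430 = 2673010.

2673010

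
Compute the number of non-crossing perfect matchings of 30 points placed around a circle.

9694845

Non-crossing perfect matchings of 2n points on a circle are counted by C_n; with 30 points, n = 15.
C_15 = C_14 · 2(2·14+1)/(14+2) = 2674440 · 58/16 = 9694845.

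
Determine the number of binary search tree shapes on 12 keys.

There are C_n binary search tree shapes on n keys; with n = 12 that is C_12.
C_12 = C(24,12)/13 = 2704156/13 = 208012.

208012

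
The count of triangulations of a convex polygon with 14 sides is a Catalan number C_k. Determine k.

12

A convex 14-gon is triangulated into 12 triangles, and the number of such triangulations is the Catalan number C_{14−2} = C_12.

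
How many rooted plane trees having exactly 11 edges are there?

A rooted plane tree with 11 edges has 12 nodes, and the count is C_11.
C_11 = C(22,11)/12 = 705432/12 = 58786.

58786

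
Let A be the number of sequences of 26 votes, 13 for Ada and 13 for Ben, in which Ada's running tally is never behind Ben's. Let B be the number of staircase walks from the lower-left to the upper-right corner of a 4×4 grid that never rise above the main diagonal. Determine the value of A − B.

Reading a vote for the leader as '(' and for the other as ')' turns such a sequence into a balanced string of 13 pairs, so the count is C_13. So A = C_13 = 742900.
Monotone paths in an n×n grid that stay weakly below the diagonal are counted by C_n; here n = 4. So B = C_4 = 14.
A − B = 742900 − 14 = 742886.

742886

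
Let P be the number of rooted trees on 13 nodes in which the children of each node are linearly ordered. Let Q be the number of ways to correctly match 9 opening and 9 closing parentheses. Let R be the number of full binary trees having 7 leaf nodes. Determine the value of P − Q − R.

A rooted plane tree on 13 nodes has 12 edges, and such trees are counted by C_12. So P = C_12 = 208012.
A balanced arrangement of 9 bracket pairs is a Dyck word of semilength 9, so the count is C_9. So Q = C_9 = 4862.
A full binary tree with L leaves has L−1 internal nodes and is counted by C_{L−1}; L = 7 gives C_6. So R = C_6 = 132.
P − Q − R = 208012 − 4862 − 132 = 203018.

203018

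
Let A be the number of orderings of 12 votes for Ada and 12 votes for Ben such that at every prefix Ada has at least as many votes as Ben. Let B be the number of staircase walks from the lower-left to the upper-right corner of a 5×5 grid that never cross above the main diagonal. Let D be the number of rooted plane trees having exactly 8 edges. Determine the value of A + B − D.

206624

Reading a vote for the leader as '(' and for the other as ')' turns such a sequence into a balanced string of 12 pairs, so the count is C_12. So A = C_12 = 208012.
Monotone paths in an n×n grid that stay weakly below the diagonal are counted by C_n; here n = 5. So B = C_5 = 42.
Rooted ordered trees with n edges are counted by C_n; here n = 8. So D = C_8 = 1430.
A + B − D = 208012 + 42 − 1430 = 206624.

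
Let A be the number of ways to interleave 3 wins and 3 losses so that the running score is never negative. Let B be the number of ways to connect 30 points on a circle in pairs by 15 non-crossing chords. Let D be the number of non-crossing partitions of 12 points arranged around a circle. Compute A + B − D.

Reading a vote for the leader as '(' and for the other as ')' turns such a sequence into a balanced string of 3 pairs, so the count is C_3. So A = C_3 = 5.
Non-crossing perfect matchings of 2n points on a circle are counted by C_n; with 30 points, n = 15. So B = C_15 = 9694845.
The non-crossing partitions of [12] form a lattice of size C_12. So D = C_12 = 208012.
A + B − D = 5 + 9694845 − 208012 = 9486838.

9486838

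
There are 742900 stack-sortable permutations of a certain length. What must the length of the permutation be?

13

Stack-sortable permutations of [n] are counted by C_n. Since C_13 = 742900, the index is 13.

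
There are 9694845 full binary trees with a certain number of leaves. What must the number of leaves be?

16

Full binary trees with L leaves are counted by C_{L−1}; 9694845 = C_15.
So the index is 15, and the number of leaves is 15 + 1 = 16.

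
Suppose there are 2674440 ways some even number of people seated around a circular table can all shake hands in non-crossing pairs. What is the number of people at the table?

Non-crossing handshake pairings of 2n people are counted by C_n, and C_14 = 2674440.
So n = 14, and there are 2n = 28 people.

28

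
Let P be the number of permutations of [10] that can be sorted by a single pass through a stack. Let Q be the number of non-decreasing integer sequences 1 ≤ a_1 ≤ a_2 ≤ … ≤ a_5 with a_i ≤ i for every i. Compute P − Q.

By Knuth's characterisation, the stack-sortable permutations of length 10 are the 231-avoiders, numbering C_10. So P = C_10 = 16796.
Such sub-staircase sequences of length n are counted by C_n; here n = 5. So Q = C_5 = 42.
P − Q = 16796 − 42 = 16754.

16754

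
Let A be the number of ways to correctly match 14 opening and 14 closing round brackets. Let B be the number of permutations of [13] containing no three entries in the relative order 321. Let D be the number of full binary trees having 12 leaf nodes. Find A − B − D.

A balanced arrangement of 14 bracket pairs is a Dyck word of semilength 14, so the count is C_14. So A = C_14 = 2674440.
Permutations of [n] avoiding any single length-3 pattern are counted by C_n; here n = 13. So B = C_13 = 742900.
Full binary trees with 12 leaves have 12−1 = 11 internal nodes, so there are C_11 of them. So D = C_11 = 58786.
A − B − D = 2674440 − 742900 − 58786 = 1872754.

1872754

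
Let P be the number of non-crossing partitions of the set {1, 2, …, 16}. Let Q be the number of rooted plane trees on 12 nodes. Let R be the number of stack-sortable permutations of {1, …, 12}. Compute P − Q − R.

35090872

The non-crossing partitions of [16] form a lattice of size C_16. So P = C_16 = 35357670.
A rooted plane tree on 12 nodes has 11 edges, and such trees are counted by C_11. So Q = C_11 = 58786.
Stack-sortable permutations are exactly the 231-avoiding ones, counted by C_n; here n = 12. So R = C_12 = 208012.
P − Q − R = 35357670 − 58786 − 208012 = 35090872.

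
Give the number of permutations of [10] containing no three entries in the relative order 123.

16796

For any fixed pattern of length 3, the pattern-avoiding permutations of [10] number C_10.
C_10 = C(20,10)/11 = 184756/11 = 16796.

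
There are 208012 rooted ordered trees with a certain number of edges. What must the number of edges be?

12

Rooted ordered trees with n edges are counted by C_n. The Catalan number equal to 208012 is C_12.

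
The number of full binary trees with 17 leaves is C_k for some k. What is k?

Full binary trees with 17 leaves have 17−1 = 16 internal nodes, so there are C_16 of them.

16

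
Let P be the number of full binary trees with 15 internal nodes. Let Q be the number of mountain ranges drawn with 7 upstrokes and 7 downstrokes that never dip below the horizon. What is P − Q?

Full binary trees with n internal nodes are counted by C_n; here n = 15. So P = C_15 = 9694845.
Paths of 7 up- and 7 down-steps that never dip below the axis are Dyck paths; their count is C_7. So Q = C_7 = 429.
P − Q = 9694845 − 429 = 9694416.

9694416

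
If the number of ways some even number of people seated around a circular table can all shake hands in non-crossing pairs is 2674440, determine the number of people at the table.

28

Non-crossing handshake pairings of 2n people are counted by C_n; 2674440 = C_14.
So n = 14, and there are 2n = 28 people.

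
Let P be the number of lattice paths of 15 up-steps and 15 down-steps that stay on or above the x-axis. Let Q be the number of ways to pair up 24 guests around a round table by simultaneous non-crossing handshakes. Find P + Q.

Paths of 15 up- and 15 down-steps that never dip below the axis are Dyck paths; their count is C_15. So P = C_15 = 9694845.
Non-crossing handshake pairings of 2n people are counted by C_n; 24 people gives n = 12. So Q = C_12 = 208012.
P + Q = 9694845 + 208012 = 9902857.

9902857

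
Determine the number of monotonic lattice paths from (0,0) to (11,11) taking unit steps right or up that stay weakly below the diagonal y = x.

Sub-diagonal monotone paths from (0,0) to (11,11) biject with Dyck paths of semilength 11, giving C_11.
C_11 = C(22,11)/12 = 705432/12 = 58786.

58786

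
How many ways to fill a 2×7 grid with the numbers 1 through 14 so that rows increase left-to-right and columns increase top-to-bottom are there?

429

By the hook-length formula (or a Dyck-path bijection), SYT of shape 2×7 number C_7.
C_7 = 429.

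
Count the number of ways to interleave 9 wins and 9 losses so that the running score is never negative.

4862

Ballot sequences with n votes each where one side never trails are Dyck words, counted by C_n; here n = 9.
C_9 = C(18,9)/10 = 48620/10 = 4862.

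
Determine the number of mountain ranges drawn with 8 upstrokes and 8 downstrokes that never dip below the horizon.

1430

A Dyck path with 8 up-steps and 8 down-steps has semilength 8, so there are C_8 of them.
C_8 = C(16,8)/9 = 12870/9 = 1430.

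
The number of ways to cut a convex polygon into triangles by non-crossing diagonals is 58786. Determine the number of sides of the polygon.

13

Triangulations of a convex m-gon are counted by C_{m−2}. Since C_11 = 58786, the index is 11.
So m − 2 = 11, giving m = 13 sides.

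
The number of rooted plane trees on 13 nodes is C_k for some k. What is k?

A rooted plane tree on 13 nodes has 12 edges, and such trees are counted by C_12.

12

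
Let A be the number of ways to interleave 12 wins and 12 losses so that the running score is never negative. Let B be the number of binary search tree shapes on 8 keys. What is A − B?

Reading a vote for the leader as '(' and for the other as ')' turns such a sequence into a balanced string of 12 pairs, so the count is C_12. So A = C_12 = 208012.
Rooted binary trees with 8 nodes (each child slot possibly empty) number C_8. So B = C_8 = 1430.
A − B = 208012 − 1430 = 206582.

206582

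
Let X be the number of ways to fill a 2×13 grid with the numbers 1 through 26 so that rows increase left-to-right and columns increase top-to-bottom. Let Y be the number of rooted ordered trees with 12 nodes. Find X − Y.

Standard Young tableaux of shape 2×n are counted by C_n; here n = 13. So X = C_13 = 742900.
Rooted ordered (plane) trees on m nodes have m−1 edges and are counted by C_{m−1}; m = 12 gives C_11. So Y = C_11 = 58786.
X − Y = 742900 − 58786 = 684114.

684114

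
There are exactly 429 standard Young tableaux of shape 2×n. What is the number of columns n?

7

Standard Young tableaux of shape 2×n are counted by C_n, and C_7 = 429.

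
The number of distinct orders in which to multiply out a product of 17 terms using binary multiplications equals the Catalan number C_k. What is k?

16

Bracketing 17 factors into binary products is counted by C_{17−1} = C_16.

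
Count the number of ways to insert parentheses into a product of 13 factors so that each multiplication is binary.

208012

Bracketing 13 factors into binary products is counted by C_{13−1} = C_12.
C_12 = C(24,12)/13 = 2704156/13 = 208012.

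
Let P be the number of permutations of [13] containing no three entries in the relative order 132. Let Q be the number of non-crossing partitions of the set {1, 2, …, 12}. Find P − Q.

Permutations of [n] avoiding any single length-3 pattern are counted by C_n; here n = 13. So P = C_13 = 742900.
Non-crossing partitions of an n-element set are counted by C_n; here n = 12. So Q = C_12 = 208012.
P − Q = 742900 − 208012 = 534888.

534888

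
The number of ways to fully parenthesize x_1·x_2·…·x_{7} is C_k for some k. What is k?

6

Ways to associate a product of 7 factors correspond to binary trees on 7 leaves, so the count is C_6.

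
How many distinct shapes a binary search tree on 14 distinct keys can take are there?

2674440

There are C_n binary search tree shapes on n keys; with n = 14 that is C_14.
C_14 = C(28,14)/15 = 40116600/15 = 2674440.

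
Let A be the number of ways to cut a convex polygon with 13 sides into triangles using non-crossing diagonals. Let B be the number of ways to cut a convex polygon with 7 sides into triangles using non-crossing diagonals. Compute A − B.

The number of triangulations of a 13-gon is the Catalan number C_11 (index = sides − 2). So A = C_11 = 58786.
The number of triangulations of a 7-gon is the Catalan number C_5 (index = sides − 2). So B = C_5 = 42.
A − B = 58786 − 42 = 58744.

58744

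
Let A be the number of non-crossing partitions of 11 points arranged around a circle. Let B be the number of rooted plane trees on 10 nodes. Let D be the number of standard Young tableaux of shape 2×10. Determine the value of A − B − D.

37128

The non-crossing partitions of [11] form a lattice of size C_11. So A = C_11 = 58786.
A rooted plane tree on 10 nodes has 9 edges, and such trees are counted by C_9. So B = C_9 = 4862.
Standard Young tableaux of shape 2×n are counted by C_n; here n = 10. So D = C_10 = 16796.
A − B − D = 58786 − 4862 − 16796 = 37128.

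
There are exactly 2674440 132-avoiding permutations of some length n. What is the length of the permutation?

Permutations of [n] avoiding a fixed length-3 pattern are counted by C_n; 2674440 = C_14.

14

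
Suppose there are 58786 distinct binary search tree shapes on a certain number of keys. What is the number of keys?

11

Binary search tree shapes on n keys are counted by C_n, and C_11 = 58786.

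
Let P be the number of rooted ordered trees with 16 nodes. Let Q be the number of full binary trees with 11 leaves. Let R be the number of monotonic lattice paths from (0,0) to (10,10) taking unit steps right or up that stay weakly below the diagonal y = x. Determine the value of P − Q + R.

9694845

Rooted ordered (plane) trees on m nodes have m−1 edges and are counted by C_{m−1}; m = 16 gives C_15. So P = C_15 = 9694845.
A full binary tree with L leaves has L−1 internal nodes and is counted by C_{L−1}; L = 11 gives C_10. So Q = C_10 = 16796.
Sub-diagonal monotone paths from (0,0) to (10,10) biject with Dyck paths of semilength 10, giving C_10. So R = C_10 = 16796.
P − Q + R = 9694845 − 16796 + 16796 = 9694845.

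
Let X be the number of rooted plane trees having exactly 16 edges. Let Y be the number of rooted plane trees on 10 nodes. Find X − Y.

A rooted plane tree with 16 edges has 17 nodes, and the count is C_16. So X = C_16 = 35357670.
Rooted ordered (plane) trees on m nodes have m−1 edges and are counted by C_{m−1}; m = 10 gives C_9. So Y = C_9 = 4862.
X − Y = 35357670 − 4862 = 35352808.

35352808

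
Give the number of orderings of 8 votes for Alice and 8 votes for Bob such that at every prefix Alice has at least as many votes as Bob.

Reading a vote for the leader as '(' and for the other as ')' turns such a sequence into a balanced string of 8 pairs, so the count is C_8.
C_8 = C(16,8)/9 = 12870/9 = 1430.

1430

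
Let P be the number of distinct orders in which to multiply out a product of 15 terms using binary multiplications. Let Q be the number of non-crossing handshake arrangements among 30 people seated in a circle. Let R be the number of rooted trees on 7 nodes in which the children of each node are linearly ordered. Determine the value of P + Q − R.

Parenthesizations of m factors correspond to full binary trees with m leaves, counted by C_{m−1}; m = 15 gives C_14. So P = C_14 = 2674440.
Non-crossing handshake pairings of 2n people are counted by C_n; 30 people gives n = 15. So Q = C_15 = 9694845.
Rooted ordered (plane) trees on m nodes have m−1 edges and are counted by C_{m−1}; m = 7 gives C_6. So R = C_6 = 132.
P + Q − R = 2674440 + 9694845 − 132 = 12369153.

12369153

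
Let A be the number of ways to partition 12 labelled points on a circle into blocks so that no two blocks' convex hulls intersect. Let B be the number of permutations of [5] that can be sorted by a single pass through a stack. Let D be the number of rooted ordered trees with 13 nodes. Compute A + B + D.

416066

Non-crossing partitions of an n-element set are counted by C_n; here n = 12. So A = C_12 = 208012.
By Knuth's characterisation, the stack-sortable permutations of length 5 are the 231-avoiders, numbering C_5. So B = C_5 = 42.
Rooted ordered (plane) trees on m nodes have m−1 edges and are counted by C_{m−1}; m = 13 gives C_12. So D = C_12 = 208012.
A + B + D = 208012 + 42 + 208012 = 416066.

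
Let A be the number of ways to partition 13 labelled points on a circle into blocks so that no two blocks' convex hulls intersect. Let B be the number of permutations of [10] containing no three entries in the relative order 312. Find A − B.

726104

The non-crossing partitions of [13] form a lattice of size C_13. So A = C_13 = 742900.
For any fixed pattern of length 3, the pattern-avoiding permutations of [10] number C_10. So B = C_10 = 16796.
A − B = 742900 − 16796 = 726104.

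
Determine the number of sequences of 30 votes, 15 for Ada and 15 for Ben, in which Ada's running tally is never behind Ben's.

9694845

Reading a vote for the leader as '(' and for the other as ')' turns such a sequence into a balanced string of 15 pairs, so the count is C_15.
C_15 = C(30,15)/16 = 155117520/16 = 9694845.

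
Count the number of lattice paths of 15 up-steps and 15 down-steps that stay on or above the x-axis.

9694845

A Dyck path with 15 up-steps and 15 down-steps has semilength 15, so there are C_15 of them.
C_15 = C_14 · 2(2·14+1)/(14+2) = 2674440 · 58/16 = 9694845.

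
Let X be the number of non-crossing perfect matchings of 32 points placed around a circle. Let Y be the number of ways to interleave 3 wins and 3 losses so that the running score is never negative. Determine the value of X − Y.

Pairing 32 circle points by 16 non-crossing chords gives C_16 matchings. So X = C_16 = 35357670.
Ballot sequences with n votes each where one side never trails are Dyck words, counted by C_n; here n = 3. So Y = C_3 = 5.
X − Y = 35357670 − 5 = 35357665.

35357665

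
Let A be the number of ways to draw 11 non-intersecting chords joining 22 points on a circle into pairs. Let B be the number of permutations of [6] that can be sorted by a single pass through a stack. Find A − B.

Pairing 22 circle points by 11 non-crossing chords gives C_11 matchings. So A = C_11 = 58786.
Stack-sortable permutations are exactly the 231-avoiding ones, counted by C_n; here n = 6. So B = C_6 = 132.
A − B = 58786 − 132 = 58654.

58654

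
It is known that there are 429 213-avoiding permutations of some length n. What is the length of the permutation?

7

Permutations of [n] avoiding a fixed length-3 pattern are counted by C_n; 429 = C_7.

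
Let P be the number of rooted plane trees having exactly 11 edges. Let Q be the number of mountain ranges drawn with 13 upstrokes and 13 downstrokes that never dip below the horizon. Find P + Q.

801686

Rooted ordered trees with n edges are counted by C_n; here n = 11. So P = C_11 = 58786.
Dyck paths of semilength n (length 2n) are counted by C_n; here n = 13. So Q = C_13 = 742900.
P + Q = 58786 + 742900 = 801686.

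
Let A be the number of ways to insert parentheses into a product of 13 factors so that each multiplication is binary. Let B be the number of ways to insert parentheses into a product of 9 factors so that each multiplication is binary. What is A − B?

Bracketing 13 factors into binary products is counted by C_{13−1} = C_12. So A = C_12 = 208012.
Parenthesizations of m factors correspond to full binary trees with m leaves, counted by C_{m−1}; m = 9 gives C_8. So B = C_8 = 1430.
A − B = 208012 − 1430 = 206582.

206582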